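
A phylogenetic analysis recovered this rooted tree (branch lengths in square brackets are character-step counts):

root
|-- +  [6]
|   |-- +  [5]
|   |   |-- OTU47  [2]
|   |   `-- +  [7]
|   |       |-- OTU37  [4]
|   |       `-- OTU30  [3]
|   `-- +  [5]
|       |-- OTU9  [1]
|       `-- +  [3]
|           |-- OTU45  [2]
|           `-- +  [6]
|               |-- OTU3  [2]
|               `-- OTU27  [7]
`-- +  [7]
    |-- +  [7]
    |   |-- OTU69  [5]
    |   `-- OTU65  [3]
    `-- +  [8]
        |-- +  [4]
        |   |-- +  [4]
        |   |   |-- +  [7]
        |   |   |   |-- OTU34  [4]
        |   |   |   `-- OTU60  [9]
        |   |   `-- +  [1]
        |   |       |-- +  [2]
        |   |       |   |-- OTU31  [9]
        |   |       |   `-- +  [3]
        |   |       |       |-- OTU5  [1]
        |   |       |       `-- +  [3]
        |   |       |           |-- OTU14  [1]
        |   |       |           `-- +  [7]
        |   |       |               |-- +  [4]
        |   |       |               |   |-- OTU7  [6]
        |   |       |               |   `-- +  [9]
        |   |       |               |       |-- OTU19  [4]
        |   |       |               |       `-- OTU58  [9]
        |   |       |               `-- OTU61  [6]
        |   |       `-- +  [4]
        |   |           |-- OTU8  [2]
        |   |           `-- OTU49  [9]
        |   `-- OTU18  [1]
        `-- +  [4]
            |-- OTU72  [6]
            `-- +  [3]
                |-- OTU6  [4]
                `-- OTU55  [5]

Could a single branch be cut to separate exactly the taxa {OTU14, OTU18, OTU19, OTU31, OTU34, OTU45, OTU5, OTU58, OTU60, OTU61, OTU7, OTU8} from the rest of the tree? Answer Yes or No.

No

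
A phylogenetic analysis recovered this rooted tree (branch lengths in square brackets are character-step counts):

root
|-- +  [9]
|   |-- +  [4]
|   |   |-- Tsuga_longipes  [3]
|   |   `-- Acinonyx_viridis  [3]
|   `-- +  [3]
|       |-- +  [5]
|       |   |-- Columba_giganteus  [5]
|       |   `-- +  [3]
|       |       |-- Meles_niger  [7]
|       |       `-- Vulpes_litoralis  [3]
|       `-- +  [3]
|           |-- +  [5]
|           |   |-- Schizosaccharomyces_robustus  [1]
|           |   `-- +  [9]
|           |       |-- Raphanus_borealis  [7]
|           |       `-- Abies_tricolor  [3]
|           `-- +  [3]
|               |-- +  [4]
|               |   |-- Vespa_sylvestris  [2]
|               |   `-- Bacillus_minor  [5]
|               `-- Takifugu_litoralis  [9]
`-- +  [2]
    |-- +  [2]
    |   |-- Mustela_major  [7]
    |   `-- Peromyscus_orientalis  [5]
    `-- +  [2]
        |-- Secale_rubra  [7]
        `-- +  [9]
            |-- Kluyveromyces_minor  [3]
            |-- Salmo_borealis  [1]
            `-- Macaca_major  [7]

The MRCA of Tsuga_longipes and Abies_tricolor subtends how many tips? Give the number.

The MRCA of Tsuga_longipes and Abies_tricolor is the node subtending ((Tsuga_longipes,Acinonyx_viridis),((Columba_giganteus,(Meles_niger,Vulpes_litoralis)),((Schizosaccharomyces_robustus,(Raphanus_borealis,Abies_tricolor)),((Vespa_sylvestris,Bacillus_minor),Takifugu_litoralis)))).
That clade contains 11 terminal taxa: Abies_tricolor, Acinonyx_viridis, Bacillus_minor, Columba_giganteus, Meles_niger, Raphanus_borealis, Schizosaccharomyces_robustus, Takifugu_litoralis, Tsuga_longipes, Vespa_sylvestris, Vulpes_litoralis.

11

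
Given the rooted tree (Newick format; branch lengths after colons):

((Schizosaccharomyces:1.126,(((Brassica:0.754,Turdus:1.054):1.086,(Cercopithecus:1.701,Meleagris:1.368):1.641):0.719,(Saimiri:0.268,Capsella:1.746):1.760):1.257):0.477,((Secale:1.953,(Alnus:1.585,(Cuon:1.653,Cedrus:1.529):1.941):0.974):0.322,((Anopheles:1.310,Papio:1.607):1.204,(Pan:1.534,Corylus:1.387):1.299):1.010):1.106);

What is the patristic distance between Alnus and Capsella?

The path runs Alnus → … → MRCA → … → Capsella; the MRCA is the root of the tree.
Branch lengths along that path: 1.585 + 0.974 + 0.322 + 1.106 + 0.477 + 1.257 + 1.760 + 1.746 = 9.227.

9.227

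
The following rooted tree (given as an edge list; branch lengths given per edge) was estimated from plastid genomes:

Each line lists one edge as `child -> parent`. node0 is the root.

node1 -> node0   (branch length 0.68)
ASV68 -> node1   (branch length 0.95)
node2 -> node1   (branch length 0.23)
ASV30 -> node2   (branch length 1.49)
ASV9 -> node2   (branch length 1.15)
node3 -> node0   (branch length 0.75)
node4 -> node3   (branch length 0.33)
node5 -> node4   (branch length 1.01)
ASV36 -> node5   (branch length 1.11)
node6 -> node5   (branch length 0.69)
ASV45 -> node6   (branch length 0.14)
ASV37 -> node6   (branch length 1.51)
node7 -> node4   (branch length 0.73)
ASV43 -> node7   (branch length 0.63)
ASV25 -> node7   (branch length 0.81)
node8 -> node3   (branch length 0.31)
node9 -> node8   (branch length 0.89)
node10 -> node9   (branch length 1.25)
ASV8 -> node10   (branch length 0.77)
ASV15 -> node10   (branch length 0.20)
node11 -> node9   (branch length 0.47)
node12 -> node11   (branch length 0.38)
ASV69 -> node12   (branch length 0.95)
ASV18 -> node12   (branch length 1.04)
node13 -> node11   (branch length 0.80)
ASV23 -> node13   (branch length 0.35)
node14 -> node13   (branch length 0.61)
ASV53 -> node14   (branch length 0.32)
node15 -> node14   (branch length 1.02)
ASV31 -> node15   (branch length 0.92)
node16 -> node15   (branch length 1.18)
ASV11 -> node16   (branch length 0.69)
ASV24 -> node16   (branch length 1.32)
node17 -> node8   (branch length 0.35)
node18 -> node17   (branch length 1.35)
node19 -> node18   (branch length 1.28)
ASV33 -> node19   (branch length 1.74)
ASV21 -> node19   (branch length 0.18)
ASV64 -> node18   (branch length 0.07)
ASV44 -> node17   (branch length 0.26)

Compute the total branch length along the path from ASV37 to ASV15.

The path runs ASV37 → … → MRCA → … → ASV15; the MRCA is the node subtending (((ASV36,(ASV45,ASV37)),(ASV43,ASV25)),(((ASV8,ASV15),((ASV69,ASV18),(ASV23,(ASV53,(ASV31,(ASV11,ASV24)))))),(((ASV33,ASV21),ASV64),ASV44))).
Branch lengths along that path: 1.51 + 0.69 + 1.01 + 0.33 + 0.31 + 0.89 + 1.25 + 0.20 = 6.19.

6.19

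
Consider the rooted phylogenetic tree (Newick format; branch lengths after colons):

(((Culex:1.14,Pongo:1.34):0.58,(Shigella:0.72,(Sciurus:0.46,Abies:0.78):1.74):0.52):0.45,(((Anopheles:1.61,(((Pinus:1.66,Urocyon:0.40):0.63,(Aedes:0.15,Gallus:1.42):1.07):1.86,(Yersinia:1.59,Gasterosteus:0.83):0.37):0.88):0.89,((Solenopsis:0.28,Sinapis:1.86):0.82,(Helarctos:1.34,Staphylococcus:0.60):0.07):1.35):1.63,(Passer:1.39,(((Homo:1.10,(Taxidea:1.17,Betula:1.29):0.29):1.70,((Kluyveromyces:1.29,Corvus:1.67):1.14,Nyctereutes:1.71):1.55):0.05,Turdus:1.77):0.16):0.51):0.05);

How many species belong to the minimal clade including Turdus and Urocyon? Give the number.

19

The MRCA of Turdus and Urocyon is the node subtending (((Anopheles,(((Pinus,Urocyon),(Aedes,Gallus)),(Yersinia,Gasterosteus))),((Solenopsis,Sinapis),(Helarctos,Staphylococcus))),(Passer,(((Homo,(Taxidea,Betula)),((Kluyveromyces,Corvus),Nyctereutes)),Turdus))).
That clade contains 19 terminal taxa: Aedes, Anopheles, Betula, Corvus, Gallus, Gasterosteus, Helarctos, Homo, Kluyveromyces, Nyctereutes, Passer, Pinus, Sinapis, Solenopsis, Staphylococcus, Taxidea, Turdus, Urocyon, Yersinia.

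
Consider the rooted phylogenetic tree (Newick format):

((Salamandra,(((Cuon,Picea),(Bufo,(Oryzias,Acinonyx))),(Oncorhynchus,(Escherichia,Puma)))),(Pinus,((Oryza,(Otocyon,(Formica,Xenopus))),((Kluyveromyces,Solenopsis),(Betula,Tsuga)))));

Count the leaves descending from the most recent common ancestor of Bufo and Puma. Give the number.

The MRCA of Bufo and Puma is the node subtending (((Cuon,Picea),(Bufo,(Oryzias,Acinonyx))),(Oncorhynchus,(Escherichia,Puma))).
That clade contains 8 terminal taxa: Acinonyx, Bufo, Cuon, Escherichia, Oncorhynchus, Oryzias, Picea, Puma.

8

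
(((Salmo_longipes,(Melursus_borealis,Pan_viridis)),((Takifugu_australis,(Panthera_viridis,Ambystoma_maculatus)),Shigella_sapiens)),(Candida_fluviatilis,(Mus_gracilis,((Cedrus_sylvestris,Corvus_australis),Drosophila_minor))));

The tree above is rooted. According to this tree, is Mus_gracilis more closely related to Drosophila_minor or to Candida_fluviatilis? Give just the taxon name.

The MRCA of Mus_gracilis and Drosophila_minor subtends (Mus_gracilis,((Cedrus_sylvestris,Corvus_australis),Drosophila_minor)) (4 taxa).
The MRCA of Mus_gracilis and Candida_fluviatilis subtends (Candida_fluviatilis,(Mus_gracilis,((Cedrus_sylvestris,Corvus_australis),Drosophila_minor))) (5 taxa).
The first is nested inside the second, so Mus_gracilis shares a more recent common ancestor with Drosophila_minor.

Drosophila_minor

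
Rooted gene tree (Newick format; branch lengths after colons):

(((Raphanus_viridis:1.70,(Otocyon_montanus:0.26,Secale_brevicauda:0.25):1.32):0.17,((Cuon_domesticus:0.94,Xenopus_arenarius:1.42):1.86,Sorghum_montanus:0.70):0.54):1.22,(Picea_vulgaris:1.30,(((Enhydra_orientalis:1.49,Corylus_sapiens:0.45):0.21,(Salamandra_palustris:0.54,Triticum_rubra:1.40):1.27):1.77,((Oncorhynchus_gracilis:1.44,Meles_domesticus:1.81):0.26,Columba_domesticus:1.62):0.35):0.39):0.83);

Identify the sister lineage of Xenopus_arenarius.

Cuon_domesticus

Xenopus_arenarius attaches to the tree at the node subtending (Cuon_domesticus,Xenopus_arenarius).
The other lineage descending from that same node — the sister group — is the single tip Cuon_domesticus.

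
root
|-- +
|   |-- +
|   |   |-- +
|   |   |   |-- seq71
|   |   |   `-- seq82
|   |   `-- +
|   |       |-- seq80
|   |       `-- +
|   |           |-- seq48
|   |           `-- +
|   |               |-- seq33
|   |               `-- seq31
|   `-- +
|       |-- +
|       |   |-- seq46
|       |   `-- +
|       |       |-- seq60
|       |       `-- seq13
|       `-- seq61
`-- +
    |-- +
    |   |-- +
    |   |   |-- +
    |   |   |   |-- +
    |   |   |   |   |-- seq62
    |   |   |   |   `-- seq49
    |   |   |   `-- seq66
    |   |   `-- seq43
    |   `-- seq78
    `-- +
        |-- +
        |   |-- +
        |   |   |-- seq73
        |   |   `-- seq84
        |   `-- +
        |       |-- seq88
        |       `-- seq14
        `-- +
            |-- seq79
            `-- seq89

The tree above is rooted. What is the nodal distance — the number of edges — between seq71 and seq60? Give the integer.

7

The MRCA of seq71 and seq60 is the node subtending (((seq71,seq82),(seq80,(seq48,(seq33,seq31)))),((seq46,(seq60,seq13)),seq61)).
From seq71 up to that node: 3 branches. From seq60 up to the same node: 4 branches. Total: 3 + 4 = 7.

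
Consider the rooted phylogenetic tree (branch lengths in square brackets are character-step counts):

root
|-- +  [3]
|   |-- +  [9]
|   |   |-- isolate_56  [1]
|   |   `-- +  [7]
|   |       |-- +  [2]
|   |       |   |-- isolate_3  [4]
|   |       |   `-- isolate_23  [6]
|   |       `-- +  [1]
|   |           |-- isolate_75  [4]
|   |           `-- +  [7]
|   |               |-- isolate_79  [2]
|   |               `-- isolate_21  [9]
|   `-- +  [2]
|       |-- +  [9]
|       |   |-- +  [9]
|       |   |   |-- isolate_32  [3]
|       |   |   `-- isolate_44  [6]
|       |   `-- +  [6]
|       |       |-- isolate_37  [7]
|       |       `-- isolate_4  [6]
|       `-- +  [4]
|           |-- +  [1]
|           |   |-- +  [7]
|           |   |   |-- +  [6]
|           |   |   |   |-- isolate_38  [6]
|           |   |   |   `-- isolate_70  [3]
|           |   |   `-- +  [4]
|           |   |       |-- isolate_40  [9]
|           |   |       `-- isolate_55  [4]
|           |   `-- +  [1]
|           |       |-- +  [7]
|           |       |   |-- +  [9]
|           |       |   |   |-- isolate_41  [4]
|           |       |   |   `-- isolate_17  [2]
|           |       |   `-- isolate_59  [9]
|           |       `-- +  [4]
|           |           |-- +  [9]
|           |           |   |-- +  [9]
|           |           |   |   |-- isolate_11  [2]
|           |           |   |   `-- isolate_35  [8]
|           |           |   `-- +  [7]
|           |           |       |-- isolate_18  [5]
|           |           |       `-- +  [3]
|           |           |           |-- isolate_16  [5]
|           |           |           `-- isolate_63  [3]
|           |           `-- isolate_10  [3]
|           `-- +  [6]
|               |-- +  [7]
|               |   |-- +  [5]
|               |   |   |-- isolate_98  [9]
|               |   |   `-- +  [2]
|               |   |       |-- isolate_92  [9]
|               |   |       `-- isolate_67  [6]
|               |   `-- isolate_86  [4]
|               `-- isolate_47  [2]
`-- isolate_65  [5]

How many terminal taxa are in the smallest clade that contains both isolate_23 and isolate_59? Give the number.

28

The MRCA of isolate_23 and isolate_59 is the node subtending ((isolate_56,((isolate_3,isolate_23),(isolate_75,(isolate_79,isolate_21)))),(((isolate_32,isolate_44),(isolate_37,isolate_4)),((((isolate_38,isolate_70),(isolate_40,isolate_55)),(((isolate_41,isolate_17),isolate_59),(((isolate_11,isolate_35),(isolate_18,(isolate_16,isolate_63))),isolate_10))),(((isolate_98,(isolate_92,isolate_67)),isolate_86),isolate_47)))).
That clade contains 28 terminal taxa: isolate_10, isolate_11, isolate_16, isolate_17, isolate_18, isolate_21, isolate_23, isolate_3, isolate_32, isolate_35, isolate_37, isolate_38, isolate_4, isolate_40, isolate_41, isolate_44, isolate_47, isolate_55, isolate_56, isolate_59, isolate_63, isolate_67, isolate_70, isolate_75, isolate_79, isolate_86, isolate_92, isolate_98.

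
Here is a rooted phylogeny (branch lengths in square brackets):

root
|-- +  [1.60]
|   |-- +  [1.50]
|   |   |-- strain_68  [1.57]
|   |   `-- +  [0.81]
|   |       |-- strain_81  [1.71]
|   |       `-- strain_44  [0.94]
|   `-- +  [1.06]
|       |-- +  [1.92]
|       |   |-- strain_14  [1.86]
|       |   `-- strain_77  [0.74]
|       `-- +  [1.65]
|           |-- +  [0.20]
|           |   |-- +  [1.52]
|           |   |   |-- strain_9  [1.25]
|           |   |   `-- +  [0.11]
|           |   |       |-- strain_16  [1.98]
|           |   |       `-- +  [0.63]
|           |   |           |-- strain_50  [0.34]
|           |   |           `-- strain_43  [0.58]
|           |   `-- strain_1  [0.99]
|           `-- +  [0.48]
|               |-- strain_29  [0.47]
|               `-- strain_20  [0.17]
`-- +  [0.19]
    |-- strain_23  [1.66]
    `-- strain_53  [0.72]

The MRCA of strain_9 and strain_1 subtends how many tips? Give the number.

5

The MRCA of strain_9 and strain_1 is the node subtending ((strain_9,(strain_16,(strain_50,strain_43))),strain_1).
That clade contains 5 terminal taxa: strain_1, strain_16, strain_43, strain_50, strain_9.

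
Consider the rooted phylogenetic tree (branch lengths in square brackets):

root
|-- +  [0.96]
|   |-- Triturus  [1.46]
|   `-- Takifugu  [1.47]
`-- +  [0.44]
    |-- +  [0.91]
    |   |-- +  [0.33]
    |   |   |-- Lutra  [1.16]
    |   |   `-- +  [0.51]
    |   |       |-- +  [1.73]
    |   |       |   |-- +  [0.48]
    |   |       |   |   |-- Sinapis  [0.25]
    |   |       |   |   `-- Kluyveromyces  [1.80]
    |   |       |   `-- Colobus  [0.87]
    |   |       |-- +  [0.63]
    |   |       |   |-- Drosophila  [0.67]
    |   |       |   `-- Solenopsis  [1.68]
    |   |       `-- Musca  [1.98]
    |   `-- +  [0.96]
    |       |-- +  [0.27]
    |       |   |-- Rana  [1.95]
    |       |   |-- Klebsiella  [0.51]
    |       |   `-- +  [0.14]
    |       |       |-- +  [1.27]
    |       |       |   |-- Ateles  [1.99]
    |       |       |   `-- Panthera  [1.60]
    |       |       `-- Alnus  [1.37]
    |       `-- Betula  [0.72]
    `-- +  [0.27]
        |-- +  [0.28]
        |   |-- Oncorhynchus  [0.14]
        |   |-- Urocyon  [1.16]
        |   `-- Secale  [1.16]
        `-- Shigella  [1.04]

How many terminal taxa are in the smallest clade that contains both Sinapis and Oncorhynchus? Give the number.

The MRCA of Sinapis and Oncorhynchus is the node subtending (((Lutra,(((Sinapis,Kluyveromyces),Colobus),(Drosophila,Solenopsis),Musca)),((Rana,Klebsiella,((Ateles,Panthera),Alnus)),Betula)),((Oncorhynchus,Urocyon,Secale),Shigella)).
That clade contains 17 terminal taxa: Alnus, Ateles, Betula, Colobus, Drosophila, Klebsiella, Kluyveromyces, Lutra, Musca, Oncorhynchus, Panthera, Rana, Secale, Shigella, Sinapis, Solenopsis, Urocyon.

17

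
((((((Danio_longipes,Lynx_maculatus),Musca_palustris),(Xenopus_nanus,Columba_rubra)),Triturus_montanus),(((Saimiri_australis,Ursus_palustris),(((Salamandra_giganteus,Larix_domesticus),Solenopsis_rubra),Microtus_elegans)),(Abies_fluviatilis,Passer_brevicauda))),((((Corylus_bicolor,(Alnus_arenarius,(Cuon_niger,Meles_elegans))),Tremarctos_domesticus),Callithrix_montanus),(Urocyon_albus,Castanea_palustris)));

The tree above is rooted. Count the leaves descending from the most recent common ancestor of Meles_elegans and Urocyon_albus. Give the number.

The MRCA of Meles_elegans and Urocyon_albus is the node subtending ((((Corylus_bicolor,(Alnus_arenarius,(Cuon_niger,Meles_elegans))),Tremarctos_domesticus),Callithrix_montanus),(Urocyon_albus,Castanea_palustris)).
That clade contains 8 terminal taxa: Alnus_arenarius, Callithrix_montanus, Castanea_palustris, Corylus_bicolor, Cuon_niger, Meles_elegans, Tremarctos_domesticus, Urocyon_albus.

8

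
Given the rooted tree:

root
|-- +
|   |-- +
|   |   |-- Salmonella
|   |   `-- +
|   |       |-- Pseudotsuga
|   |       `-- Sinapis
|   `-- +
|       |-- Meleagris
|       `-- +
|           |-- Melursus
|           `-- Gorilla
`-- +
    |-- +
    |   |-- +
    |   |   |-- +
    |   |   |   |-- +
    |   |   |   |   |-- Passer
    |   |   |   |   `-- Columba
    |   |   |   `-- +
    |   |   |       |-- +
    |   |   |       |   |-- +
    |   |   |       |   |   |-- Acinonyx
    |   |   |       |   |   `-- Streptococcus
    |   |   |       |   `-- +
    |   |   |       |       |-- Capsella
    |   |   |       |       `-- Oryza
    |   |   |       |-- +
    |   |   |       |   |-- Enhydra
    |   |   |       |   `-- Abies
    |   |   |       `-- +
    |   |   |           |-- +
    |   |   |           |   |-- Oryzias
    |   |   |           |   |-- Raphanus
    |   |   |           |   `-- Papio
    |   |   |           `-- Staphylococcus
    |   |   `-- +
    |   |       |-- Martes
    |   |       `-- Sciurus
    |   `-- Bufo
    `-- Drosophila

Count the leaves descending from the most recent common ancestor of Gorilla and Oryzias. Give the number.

22

The MRCA of Gorilla and Oryzias is the root, so the clade is the entire tree.
That clade contains 22 terminal taxa: Abies, Acinonyx, Bufo, Capsella, Columba, Drosophila, Enhydra, Gorilla, Martes, Meleagris, Melursus, Oryza, Oryzias, Papio, Passer, Pseudotsuga, Raphanus, Salmonella, Sciurus, Sinapis, Staphylococcus, Streptococcus.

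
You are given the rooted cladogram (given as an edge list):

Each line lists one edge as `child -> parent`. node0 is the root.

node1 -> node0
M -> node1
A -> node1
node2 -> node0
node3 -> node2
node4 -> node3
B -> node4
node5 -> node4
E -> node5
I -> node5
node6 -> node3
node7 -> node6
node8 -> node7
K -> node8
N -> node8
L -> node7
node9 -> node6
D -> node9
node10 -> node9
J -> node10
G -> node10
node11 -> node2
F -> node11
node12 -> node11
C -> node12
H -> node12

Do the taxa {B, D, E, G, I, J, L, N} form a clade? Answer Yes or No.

The MRCA of the listed taxa subtends ((B,(E,I)),(((K,N),L),(D,(J,G)))).
That clade also contains K, which is not in the proposed group, so the group is not monophyletic.

No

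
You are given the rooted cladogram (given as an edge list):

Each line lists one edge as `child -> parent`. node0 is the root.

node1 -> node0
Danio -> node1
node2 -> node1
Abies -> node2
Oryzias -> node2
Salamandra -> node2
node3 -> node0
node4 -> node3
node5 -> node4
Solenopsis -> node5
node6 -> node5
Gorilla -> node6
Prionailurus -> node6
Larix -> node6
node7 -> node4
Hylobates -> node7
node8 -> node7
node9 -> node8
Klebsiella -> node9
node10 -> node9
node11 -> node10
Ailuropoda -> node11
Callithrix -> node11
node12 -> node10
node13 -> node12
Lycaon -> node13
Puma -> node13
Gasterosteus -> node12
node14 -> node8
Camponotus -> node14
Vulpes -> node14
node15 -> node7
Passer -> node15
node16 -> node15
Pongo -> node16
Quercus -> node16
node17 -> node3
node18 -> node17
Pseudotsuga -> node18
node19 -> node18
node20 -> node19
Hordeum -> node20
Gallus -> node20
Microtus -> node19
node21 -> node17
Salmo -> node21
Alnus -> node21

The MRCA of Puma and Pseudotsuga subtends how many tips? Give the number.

The MRCA of Puma and Pseudotsuga is the node subtending (((Solenopsis,(Gorilla,Prionailurus,Larix)),(Hylobates,((Klebsiella,((Ailuropoda,Callithrix),((Lycaon,Puma),Gasterosteus))),(Camponotus,Vulpes)),(Passer,(Pongo,Quercus)))),((Pseudotsuga,((Hordeum,Gallus),Microtus)),(Salmo,Alnus))).
That clade contains 22 terminal taxa: Ailuropoda, Alnus, Callithrix, Camponotus, Gallus, Gasterosteus, Gorilla, Hordeum, Hylobates, Klebsiella, Larix, Lycaon, Microtus, Passer, Pongo, Prionailurus, Pseudotsuga, Puma, Quercus, Salmo, Solenopsis, Vulpes.

22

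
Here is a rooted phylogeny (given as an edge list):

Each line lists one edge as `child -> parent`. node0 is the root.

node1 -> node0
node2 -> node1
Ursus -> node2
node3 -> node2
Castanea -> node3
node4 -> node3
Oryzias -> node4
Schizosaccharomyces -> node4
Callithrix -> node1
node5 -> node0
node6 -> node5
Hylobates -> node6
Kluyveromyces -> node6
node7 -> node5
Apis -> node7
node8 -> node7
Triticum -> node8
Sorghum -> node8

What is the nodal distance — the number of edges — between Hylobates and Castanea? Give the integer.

The MRCA of Hylobates and Castanea is the root of the tree.
From Hylobates up to that node: 3 branches. From Castanea up to the same node: 4 branches. Total: 3 + 4 = 7.

7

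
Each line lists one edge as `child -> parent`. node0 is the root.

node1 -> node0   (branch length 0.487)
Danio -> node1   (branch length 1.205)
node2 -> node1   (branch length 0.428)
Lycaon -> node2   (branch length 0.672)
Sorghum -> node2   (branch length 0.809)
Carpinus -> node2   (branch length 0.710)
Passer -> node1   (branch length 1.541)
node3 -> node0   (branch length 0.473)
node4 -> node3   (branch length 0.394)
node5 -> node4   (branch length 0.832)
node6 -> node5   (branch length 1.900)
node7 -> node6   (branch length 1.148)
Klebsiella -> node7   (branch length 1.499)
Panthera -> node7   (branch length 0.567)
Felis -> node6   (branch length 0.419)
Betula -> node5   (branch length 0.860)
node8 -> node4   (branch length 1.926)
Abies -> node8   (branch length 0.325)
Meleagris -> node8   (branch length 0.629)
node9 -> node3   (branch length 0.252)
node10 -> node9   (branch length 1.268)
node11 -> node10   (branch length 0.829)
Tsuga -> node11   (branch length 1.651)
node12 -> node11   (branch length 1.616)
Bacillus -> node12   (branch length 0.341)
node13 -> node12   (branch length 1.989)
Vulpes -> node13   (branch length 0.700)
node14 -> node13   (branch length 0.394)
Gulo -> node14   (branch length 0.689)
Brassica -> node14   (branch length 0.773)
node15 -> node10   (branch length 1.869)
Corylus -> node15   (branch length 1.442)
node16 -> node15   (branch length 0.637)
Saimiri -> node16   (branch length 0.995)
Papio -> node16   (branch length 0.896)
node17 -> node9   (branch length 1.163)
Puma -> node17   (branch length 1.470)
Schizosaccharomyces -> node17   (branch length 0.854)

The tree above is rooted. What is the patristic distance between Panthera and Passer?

The path runs Panthera → … → MRCA → … → Passer; the MRCA is the root of the tree.
Branch lengths along that path: 0.567 + 1.148 + 1.900 + 0.832 + 0.394 + 0.473 + 0.487 + 1.541 = 7.342.

7.342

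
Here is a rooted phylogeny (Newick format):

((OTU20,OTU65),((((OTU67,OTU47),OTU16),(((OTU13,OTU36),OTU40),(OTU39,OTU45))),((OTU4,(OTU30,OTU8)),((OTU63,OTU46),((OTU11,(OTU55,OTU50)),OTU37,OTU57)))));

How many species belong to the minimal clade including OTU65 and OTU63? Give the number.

20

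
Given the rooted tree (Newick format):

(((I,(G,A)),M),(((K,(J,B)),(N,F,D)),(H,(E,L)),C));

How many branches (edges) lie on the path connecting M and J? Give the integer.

7

The MRCA of M and J is the root of the tree.
From M up to that node: 2 branches. From J up to the same node: 5 branches. Total: 2 + 5 = 7.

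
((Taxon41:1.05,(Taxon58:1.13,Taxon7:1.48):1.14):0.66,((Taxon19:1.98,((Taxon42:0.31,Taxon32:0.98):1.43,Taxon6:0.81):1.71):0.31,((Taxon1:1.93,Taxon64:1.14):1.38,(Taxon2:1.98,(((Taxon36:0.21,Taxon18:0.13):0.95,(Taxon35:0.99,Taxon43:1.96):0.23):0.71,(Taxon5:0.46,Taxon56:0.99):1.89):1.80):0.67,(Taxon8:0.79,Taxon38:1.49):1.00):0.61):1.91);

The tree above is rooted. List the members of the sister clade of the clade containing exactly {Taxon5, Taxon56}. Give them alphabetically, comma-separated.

Taxon18, Taxon35, Taxon36, Taxon43

The clade containing exactly {Taxon5, Taxon56} attaches to the tree at the node subtending (((Taxon36,Taxon18),(Taxon35,Taxon43)),(Taxon5,Taxon56)).
The other lineage descending from that same node — the sister group — is ((Taxon36,Taxon18),(Taxon35,Taxon43)); its 4 tips in alphabetical order are the answer.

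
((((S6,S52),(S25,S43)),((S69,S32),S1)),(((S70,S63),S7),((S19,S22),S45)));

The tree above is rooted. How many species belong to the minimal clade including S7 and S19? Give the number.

6

The MRCA of S7 and S19 is the node subtending (((S70,S63),S7),((S19,S22),S45)).
That clade contains 6 terminal taxa: S19, S22, S45, S63, S7, S70.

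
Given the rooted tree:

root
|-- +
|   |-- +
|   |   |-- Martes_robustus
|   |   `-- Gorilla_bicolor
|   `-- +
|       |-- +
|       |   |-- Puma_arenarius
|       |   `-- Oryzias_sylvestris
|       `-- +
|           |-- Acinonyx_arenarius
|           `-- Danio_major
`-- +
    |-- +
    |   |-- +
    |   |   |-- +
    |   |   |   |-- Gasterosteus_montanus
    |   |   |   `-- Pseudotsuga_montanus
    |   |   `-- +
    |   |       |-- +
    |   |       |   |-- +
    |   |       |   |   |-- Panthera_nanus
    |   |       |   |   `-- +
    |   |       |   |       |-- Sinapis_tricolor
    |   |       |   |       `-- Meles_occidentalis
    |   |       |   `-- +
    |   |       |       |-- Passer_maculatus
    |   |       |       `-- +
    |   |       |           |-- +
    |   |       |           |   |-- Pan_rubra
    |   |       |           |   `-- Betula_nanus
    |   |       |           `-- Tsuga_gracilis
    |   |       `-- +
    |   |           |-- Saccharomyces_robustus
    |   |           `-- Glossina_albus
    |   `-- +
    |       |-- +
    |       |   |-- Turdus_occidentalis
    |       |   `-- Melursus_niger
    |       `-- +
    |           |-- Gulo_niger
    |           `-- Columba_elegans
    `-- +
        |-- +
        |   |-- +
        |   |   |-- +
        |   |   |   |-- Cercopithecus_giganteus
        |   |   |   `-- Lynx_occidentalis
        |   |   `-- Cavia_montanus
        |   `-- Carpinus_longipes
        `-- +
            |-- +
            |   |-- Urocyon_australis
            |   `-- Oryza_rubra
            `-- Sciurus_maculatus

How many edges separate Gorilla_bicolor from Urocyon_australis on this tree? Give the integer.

The MRCA of Gorilla_bicolor and Urocyon_australis is the root of the tree.
From Gorilla_bicolor up to that node: 3 branches. From Urocyon_australis up to the same node: 5 branches. Total: 3 + 5 = 8.

8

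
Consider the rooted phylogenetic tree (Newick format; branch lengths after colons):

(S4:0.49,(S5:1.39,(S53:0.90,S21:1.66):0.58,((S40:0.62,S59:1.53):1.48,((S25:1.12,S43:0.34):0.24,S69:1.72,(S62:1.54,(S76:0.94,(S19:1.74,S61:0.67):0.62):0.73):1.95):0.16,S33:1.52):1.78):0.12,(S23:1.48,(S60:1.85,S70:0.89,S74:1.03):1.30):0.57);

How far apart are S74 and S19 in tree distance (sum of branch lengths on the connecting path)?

The path runs S74 → … → MRCA → … → S19; the MRCA is the root of the tree.
Branch lengths along that path: 1.03 + 1.30 + 0.57 + 0.12 + 1.78 + 0.16 + 1.95 + 0.73 + 0.62 + 1.74 = 10.00.

10.00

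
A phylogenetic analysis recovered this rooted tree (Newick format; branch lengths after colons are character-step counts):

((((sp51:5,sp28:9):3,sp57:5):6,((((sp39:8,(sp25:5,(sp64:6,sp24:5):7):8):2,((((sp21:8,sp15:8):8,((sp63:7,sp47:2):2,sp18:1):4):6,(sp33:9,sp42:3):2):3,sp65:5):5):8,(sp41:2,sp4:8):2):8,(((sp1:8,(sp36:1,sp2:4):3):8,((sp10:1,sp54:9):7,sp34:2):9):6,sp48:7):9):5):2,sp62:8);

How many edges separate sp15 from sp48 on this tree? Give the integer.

The MRCA of sp15 and sp48 is the node subtending ((((sp39,(sp25,(sp64,sp24))),((((sp21,sp15),((sp63,sp47),sp18)),(sp33,sp42)),sp65)),(sp41,sp4)),(((sp1,(sp36,sp2)),((sp10,sp54),sp34)),sp48)).
From sp15 up to that node: 7 branches. From sp48 up to the same node: 2 branches. Total: 7 + 2 = 9.

9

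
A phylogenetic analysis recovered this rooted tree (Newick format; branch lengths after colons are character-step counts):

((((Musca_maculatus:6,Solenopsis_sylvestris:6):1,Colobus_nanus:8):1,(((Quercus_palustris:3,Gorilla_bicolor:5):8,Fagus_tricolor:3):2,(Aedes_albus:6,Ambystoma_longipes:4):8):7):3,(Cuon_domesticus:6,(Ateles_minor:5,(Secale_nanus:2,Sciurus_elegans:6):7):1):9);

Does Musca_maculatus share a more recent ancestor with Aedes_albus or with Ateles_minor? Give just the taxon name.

Aedes_albus

The MRCA of Musca_maculatus and Aedes_albus subtends (((Musca_maculatus,Solenopsis_sylvestris),Colobus_nanus),(((Quercus_palustris,Gorilla_bicolor),Fagus_tricolor),(Aedes_albus,Ambystoma_longipes))) (8 taxa).
The MRCA of Musca_maculatus and Ateles_minor is the root, subtending the entire tree (12 taxa).
The first is nested inside the second, so Musca_maculatus shares a more recent common ancestor with Aedes_albus.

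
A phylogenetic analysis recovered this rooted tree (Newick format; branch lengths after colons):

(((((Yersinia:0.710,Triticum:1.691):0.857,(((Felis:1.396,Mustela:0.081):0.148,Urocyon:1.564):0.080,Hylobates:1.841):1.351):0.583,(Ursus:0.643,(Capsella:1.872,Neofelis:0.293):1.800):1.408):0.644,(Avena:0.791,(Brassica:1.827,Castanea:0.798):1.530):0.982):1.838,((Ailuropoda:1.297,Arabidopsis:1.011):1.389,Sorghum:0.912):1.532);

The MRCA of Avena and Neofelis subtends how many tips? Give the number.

12

The MRCA of Avena and Neofelis is the node subtending ((((Yersinia,Triticum),(((Felis,Mustela),Urocyon),Hylobates)),(Ursus,(Capsella,Neofelis))),(Avena,(Brassica,Castanea))).
That clade contains 12 terminal taxa: Avena, Brassica, Capsella, Castanea, Felis, Hylobates, Mustela, Neofelis, Triticum, Urocyon, Ursus, Yersinia.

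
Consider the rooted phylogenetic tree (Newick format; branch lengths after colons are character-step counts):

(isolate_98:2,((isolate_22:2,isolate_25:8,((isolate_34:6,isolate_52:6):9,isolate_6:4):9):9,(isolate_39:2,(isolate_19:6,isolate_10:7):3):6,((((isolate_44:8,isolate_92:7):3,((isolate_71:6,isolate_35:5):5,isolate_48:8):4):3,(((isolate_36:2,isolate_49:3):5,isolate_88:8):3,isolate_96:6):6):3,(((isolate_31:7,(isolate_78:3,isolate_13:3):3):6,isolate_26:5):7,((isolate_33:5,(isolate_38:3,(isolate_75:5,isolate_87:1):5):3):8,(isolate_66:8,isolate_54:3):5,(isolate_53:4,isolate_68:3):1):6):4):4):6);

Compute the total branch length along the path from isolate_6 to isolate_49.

46

The path runs isolate_6 → … → MRCA → … → isolate_49; the MRCA is the node subtending ((isolate_22,isolate_25,((isolate_34,isolate_52),isolate_6)),(isolate_39,(isolate_19,isolate_10)),((((isolate_44,isolate_92),((isolate_71,isolate_35),isolate_48)),(((isolate_36,isolate_49),isolate_88),isolate_96)),(((isolate_31,(isolate_78,isolate_13)),isolate_26),((isolate_33,(isolate_38,(isolate_75,isolate_87))),(isolate_66,isolate_54),(isolate_53,isolate_68))))).
Branch lengths along that path: 4 + 9 + 9 + 4 + 3 + 6 + 3 + 5 + 3 = 46.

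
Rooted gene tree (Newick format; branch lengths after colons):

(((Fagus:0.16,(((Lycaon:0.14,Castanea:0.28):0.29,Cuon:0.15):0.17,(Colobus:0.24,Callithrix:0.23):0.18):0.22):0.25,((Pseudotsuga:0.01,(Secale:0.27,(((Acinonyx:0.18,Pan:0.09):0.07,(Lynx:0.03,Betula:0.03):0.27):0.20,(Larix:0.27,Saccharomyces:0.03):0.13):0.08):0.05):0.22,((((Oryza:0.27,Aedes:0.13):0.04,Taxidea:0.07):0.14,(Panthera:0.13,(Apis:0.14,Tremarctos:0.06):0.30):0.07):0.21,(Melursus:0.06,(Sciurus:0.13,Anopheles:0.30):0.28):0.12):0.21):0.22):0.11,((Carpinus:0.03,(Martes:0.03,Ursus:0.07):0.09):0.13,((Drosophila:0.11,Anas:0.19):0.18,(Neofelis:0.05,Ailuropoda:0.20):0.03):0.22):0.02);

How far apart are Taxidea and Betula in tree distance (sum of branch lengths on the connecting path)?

1.48

The path runs Taxidea → … → MRCA → … → Betula; the MRCA is the node subtending ((Pseudotsuga,(Secale,(((Acinonyx,Pan),(Lynx,Betula)),(Larix,Saccharomyces)))),((((Oryza,Aedes),Taxidea),(Panthera,(Apis,Tremarctos))),(Melursus,(Sciurus,Anopheles)))).
Branch lengths along that path: 0.07 + 0.14 + 0.21 + 0.21 + 0.22 + 0.05 + 0.08 + 0.20 + 0.27 + 0.03 = 1.48.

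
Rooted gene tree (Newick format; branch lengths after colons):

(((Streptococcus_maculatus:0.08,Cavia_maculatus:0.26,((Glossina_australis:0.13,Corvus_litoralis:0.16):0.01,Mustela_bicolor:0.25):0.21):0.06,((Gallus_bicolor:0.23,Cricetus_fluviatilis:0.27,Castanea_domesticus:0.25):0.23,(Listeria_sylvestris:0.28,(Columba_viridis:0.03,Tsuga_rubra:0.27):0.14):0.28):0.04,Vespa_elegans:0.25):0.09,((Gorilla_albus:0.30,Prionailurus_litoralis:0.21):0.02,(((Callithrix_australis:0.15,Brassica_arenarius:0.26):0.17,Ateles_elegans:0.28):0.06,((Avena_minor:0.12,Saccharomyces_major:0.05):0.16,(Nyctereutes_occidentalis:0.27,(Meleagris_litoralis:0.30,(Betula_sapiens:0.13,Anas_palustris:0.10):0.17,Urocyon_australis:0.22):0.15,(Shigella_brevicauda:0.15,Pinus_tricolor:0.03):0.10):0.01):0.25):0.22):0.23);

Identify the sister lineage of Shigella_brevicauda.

Shigella_brevicauda attaches to the tree at the node subtending (Shigella_brevicauda,Pinus_tricolor).
The other lineage descending from that same node — the sister group — is the single tip Pinus_tricolor.

Pinus_tricolor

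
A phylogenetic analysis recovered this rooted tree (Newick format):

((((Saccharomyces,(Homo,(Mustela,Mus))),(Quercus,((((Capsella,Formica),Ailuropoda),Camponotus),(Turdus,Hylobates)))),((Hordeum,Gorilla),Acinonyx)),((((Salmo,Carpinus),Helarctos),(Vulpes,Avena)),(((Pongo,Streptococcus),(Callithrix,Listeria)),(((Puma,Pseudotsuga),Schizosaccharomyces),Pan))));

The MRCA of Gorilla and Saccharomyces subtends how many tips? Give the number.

14

The MRCA of Gorilla and Saccharomyces is the node subtending (((Saccharomyces,(Homo,(Mustela,Mus))),(Quercus,((((Capsella,Formica),Ailuropoda),Camponotus),(Turdus,Hylobates)))),((Hordeum,Gorilla),Acinonyx)).
That clade contains 14 terminal taxa: Acinonyx, Ailuropoda, Camponotus, Capsella, Formica, Gorilla, Homo, Hordeum, Hylobates, Mus, Mustela, Quercus, Saccharomyces, Turdus.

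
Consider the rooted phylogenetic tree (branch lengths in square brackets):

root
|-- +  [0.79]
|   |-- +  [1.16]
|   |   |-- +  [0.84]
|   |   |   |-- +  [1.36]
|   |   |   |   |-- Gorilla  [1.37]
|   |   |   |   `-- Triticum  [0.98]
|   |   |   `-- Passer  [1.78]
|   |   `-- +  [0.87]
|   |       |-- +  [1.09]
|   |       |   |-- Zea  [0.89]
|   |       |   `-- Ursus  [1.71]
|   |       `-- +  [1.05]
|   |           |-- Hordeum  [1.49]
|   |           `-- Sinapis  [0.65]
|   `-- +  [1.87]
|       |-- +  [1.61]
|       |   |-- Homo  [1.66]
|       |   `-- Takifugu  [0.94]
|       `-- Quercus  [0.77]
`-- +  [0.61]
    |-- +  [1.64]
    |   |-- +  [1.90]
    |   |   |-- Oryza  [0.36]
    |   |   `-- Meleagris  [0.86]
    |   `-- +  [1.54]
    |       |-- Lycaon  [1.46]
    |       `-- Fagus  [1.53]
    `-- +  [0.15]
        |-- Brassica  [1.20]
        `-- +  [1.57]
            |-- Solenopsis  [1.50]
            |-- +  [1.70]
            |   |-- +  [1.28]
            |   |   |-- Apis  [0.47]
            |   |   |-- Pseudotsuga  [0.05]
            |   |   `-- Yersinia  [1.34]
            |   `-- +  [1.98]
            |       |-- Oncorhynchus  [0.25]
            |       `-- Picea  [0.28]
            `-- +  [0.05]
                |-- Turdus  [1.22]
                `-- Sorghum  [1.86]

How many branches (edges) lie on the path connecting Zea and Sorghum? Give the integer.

10

The MRCA of Zea and Sorghum is the root of the tree.
From Zea up to that node: 5 branches. From Sorghum up to the same node: 5 branches. Total: 5 + 5 = 10.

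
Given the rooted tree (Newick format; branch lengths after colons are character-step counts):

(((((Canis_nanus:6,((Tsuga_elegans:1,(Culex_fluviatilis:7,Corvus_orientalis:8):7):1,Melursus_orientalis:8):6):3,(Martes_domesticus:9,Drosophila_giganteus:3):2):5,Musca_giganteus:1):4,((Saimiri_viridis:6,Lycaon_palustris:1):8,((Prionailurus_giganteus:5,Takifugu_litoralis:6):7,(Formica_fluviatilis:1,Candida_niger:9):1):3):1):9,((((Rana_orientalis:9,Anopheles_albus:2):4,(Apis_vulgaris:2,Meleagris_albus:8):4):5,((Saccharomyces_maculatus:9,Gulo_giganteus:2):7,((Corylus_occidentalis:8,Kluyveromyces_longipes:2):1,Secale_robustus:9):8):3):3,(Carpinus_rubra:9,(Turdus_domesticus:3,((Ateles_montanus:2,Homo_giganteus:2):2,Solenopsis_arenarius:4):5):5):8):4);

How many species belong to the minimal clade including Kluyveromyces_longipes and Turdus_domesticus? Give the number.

14

The MRCA of Kluyveromyces_longipes and Turdus_domesticus is the node subtending ((((Rana_orientalis,Anopheles_albus),(Apis_vulgaris,Meleagris_albus)),((Saccharomyces_maculatus,Gulo_giganteus),((Corylus_occidentalis,Kluyveromyces_longipes),Secale_robustus))),(Carpinus_rubra,(Turdus_domesticus,((Ateles_montanus,Homo_giganteus),Solenopsis_arenarius)))).
That clade contains 14 terminal taxa: Anopheles_albus, Apis_vulgaris, Ateles_montanus, Carpinus_rubra, Corylus_occidentalis, Gulo_giganteus, Homo_giganteus, Kluyveromyces_longipes, Meleagris_albus, Rana_orientalis, Saccharomyces_maculatus, Secale_robustus, Solenopsis_arenarius, Turdus_domesticus.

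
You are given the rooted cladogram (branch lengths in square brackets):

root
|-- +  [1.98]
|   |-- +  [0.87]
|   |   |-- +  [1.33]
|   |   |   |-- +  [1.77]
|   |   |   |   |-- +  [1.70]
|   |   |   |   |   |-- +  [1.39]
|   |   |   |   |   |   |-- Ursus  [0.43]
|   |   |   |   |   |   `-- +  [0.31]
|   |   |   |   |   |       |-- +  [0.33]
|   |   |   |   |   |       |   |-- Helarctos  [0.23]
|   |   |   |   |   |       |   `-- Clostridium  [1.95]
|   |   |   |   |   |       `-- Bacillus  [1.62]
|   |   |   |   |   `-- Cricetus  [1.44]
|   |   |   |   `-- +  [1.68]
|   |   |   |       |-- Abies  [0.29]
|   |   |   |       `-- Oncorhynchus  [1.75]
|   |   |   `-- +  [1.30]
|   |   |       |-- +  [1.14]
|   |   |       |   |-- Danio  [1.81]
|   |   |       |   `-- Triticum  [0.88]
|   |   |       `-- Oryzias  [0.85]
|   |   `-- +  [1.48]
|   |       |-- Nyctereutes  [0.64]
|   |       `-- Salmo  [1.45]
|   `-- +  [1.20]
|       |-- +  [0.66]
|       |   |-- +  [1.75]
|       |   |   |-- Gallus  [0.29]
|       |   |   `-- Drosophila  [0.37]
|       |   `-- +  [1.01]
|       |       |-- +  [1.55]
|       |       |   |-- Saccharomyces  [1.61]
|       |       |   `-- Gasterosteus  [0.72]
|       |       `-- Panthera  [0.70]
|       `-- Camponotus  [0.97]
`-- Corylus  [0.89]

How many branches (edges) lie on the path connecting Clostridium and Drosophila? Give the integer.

The MRCA of Clostridium and Drosophila is the node subtending ((((((Ursus,((Helarctos,Clostridium),Bacillus)),Cricetus),(Abies,Oncorhynchus)),((Danio,Triticum),Oryzias)),(Nyctereutes,Salmo)),(((Gallus,Drosophila),((Saccharomyces,Gasterosteus),Panthera)),Camponotus)).
From Clostridium up to that node: 8 branches. From Drosophila up to the same node: 4 branches. Total: 8 + 4 = 12.

12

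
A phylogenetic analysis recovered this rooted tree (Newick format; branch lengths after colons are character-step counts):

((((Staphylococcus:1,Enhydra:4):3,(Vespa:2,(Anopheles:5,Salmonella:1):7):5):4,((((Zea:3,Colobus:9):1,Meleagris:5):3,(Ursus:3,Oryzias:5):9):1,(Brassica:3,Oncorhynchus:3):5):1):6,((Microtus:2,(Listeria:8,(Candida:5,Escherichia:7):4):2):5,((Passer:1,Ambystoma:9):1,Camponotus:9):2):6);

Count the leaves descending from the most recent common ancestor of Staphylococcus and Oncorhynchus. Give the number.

12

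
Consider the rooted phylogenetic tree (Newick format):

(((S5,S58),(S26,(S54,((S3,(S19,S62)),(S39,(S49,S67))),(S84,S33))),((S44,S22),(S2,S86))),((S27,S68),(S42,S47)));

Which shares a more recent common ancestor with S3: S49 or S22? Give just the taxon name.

The MRCA of S3 and S49 subtends ((S3,(S19,S62)),(S39,(S49,S67))) (6 taxa).
The MRCA of S3 and S22 subtends ((S5,S58),(S26,(S54,((S3,(S19,S62)),(S39,(S49,S67))),(S84,S33))),((S44,S22),(S2,S86))) (16 taxa).
The first is nested inside the second, so S3 shares a more recent common ancestor with S49.

S49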